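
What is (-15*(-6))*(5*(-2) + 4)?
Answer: -540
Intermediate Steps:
(-15*(-6))*(5*(-2) + 4) = 90*(-10 + 4) = 90*(-6) = -540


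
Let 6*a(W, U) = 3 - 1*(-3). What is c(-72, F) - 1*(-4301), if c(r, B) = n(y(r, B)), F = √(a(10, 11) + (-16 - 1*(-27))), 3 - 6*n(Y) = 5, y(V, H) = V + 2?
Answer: 12902/3 ≈ 4300.7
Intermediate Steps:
a(W, U) = 1 (a(W, U) = (3 - 1*(-3))/6 = (3 + 3)/6 = (⅙)*6 = 1)
y(V, H) = 2 + V
n(Y) = -⅓ (n(Y) = ½ - ⅙*5 = ½ - ⅚ = -⅓)
F = 2*√3 (F = √(1 + (-16 - 1*(-27))) = √(1 + (-16 + 27)) = √(1 + 11) = √12 = 2*√3 ≈ 3.4641)
c(r, B) = -⅓
c(-72, F) - 1*(-4301) = -⅓ - 1*(-4301) = -⅓ + 4301 = 12902/3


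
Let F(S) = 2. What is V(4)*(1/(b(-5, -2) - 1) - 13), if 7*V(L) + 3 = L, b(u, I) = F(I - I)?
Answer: -12/7 ≈ -1.7143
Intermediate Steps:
b(u, I) = 2
V(L) = -3/7 + L/7
V(4)*(1/(b(-5, -2) - 1) - 13) = (-3/7 + (⅐)*4)*(1/(2 - 1) - 13) = (-3/7 + 4/7)*(1/1 - 13) = (1 - 13)/7 = (⅐)*(-12) = -12/7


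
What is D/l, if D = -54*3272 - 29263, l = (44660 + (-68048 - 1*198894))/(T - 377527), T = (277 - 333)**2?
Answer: -8567355649/24698 ≈ -3.4688e+5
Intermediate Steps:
T = 3136 (T = (-56)**2 = 3136)
l = 24698/41599 (l = (44660 + (-68048 - 1*198894))/(3136 - 377527) = (44660 + (-68048 - 198894))/(-374391) = (44660 - 266942)*(-1/374391) = -222282*(-1/374391) = 24698/41599 ≈ 0.59372)
D = -205951 (D = -176688 - 29263 = -205951)
D/l = -205951/24698/41599 = -205951*41599/24698 = -8567355649/24698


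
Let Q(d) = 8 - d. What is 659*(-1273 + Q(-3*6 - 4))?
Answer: -819137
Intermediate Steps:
659*(-1273 + Q(-3*6 - 4)) = 659*(-1273 + (8 - (-3*6 - 4))) = 659*(-1273 + (8 - (-18 - 4))) = 659*(-1273 + (8 - 1*(-22))) = 659*(-1273 + (8 + 22)) = 659*(-1273 + 30) = 659*(-1243) = -819137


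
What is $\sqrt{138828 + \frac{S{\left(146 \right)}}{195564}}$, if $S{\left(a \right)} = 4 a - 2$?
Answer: $\frac{7 \sqrt{3009929467874}}{32594} \approx 372.6$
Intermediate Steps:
$S{\left(a \right)} = -2 + 4 a$
$\sqrt{138828 + \frac{S{\left(146 \right)}}{195564}} = \sqrt{138828 + \frac{-2 + 4 \cdot 146}{195564}} = \sqrt{138828 + \left(-2 + 584\right) \frac{1}{195564}} = \sqrt{138828 + 582 \cdot \frac{1}{195564}} = \sqrt{138828 + \frac{97}{32594}} = \sqrt{\frac{4524959929}{32594}} = \frac{7 \sqrt{3009929467874}}{32594}$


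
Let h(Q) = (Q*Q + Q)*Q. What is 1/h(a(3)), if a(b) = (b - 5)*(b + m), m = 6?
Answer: -1/5508 ≈ -0.00018155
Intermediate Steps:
a(b) = (-5 + b)*(6 + b) (a(b) = (b - 5)*(b + 6) = (-5 + b)*(6 + b))
h(Q) = Q*(Q + Q**2) (h(Q) = (Q**2 + Q)*Q = (Q + Q**2)*Q = Q*(Q + Q**2))
1/h(a(3)) = 1/((-30 + 3 + 3**2)**2*(1 + (-30 + 3 + 3**2))) = 1/((-30 + 3 + 9)**2*(1 + (-30 + 3 + 9))) = 1/((-18)**2*(1 - 18)) = 1/(324*(-17)) = 1/(-5508) = -1/5508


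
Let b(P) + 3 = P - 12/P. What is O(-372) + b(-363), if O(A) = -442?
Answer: -97764/121 ≈ -807.97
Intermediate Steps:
b(P) = -3 + P - 12/P (b(P) = -3 + (P - 12/P) = -3 + P - 12/P)
O(-372) + b(-363) = -442 + (-3 - 363 - 12/(-363)) = -442 + (-3 - 363 - 12*(-1/363)) = -442 + (-3 - 363 + 4/121) = -442 - 44282/121 = -97764/121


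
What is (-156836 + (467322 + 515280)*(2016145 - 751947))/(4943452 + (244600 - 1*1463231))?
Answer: 1242203326360/3724821 ≈ 3.3349e+5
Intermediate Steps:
(-156836 + (467322 + 515280)*(2016145 - 751947))/(4943452 + (244600 - 1*1463231)) = (-156836 + 982602*1264198)/(4943452 + (244600 - 1463231)) = (-156836 + 1242203483196)/(4943452 - 1218631) = 1242203326360/3724821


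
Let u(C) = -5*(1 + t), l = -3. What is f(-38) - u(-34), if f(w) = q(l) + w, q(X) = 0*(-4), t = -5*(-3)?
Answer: 42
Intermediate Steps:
t = 15
q(X) = 0
u(C) = -80 (u(C) = -5*(1 + 15) = -5*16 = -80)
f(w) = w (f(w) = 0 + w = w)
f(-38) - u(-34) = -38 - 1*(-80) = -38 + 80 = 42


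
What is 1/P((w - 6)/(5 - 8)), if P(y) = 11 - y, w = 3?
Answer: ⅒ ≈ 0.10000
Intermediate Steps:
1/P((w - 6)/(5 - 8)) = 1/(11 - (3 - 6)/(5 - 8)) = 1/(11 - (-3)/(-3)) = 1/(11 - (-3)*(-1)/3) = 1/(11 - 1*1) = 1/(11 - 1) = 1/10 = ⅒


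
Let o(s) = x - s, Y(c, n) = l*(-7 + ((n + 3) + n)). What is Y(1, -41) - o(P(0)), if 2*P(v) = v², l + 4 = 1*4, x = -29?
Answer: 29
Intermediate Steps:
l = 0 (l = -4 + 1*4 = -4 + 4 = 0)
Y(c, n) = 0 (Y(c, n) = 0*(-7 + ((n + 3) + n)) = 0*(-7 + ((3 + n) + n)) = 0*(-7 + (3 + 2*n)) = 0*(-4 + 2*n) = 0)
P(v) = v²/2
o(s) = -29 - s
Y(1, -41) - o(P(0)) = 0 - (-29 - 0²/2) = 0 - (-29 - 0/2) = 0 - (-29 - 1*0) = 0 - (-29 + 0) = 0 - 1*(-29) = 0 + 29 = 29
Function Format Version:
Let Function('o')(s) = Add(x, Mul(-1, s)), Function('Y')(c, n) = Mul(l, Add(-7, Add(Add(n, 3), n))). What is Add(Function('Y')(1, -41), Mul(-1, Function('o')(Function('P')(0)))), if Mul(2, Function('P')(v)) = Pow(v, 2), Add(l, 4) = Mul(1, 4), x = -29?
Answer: 29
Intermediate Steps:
l = 0 (l = Add(-4, Mul(1, 4)) = Add(-4, 4) = 0)
Function('Y')(c, n) = 0 (Function('Y')(c, n) = Mul(0, Add(-7, Add(Add(n, 3), n))) = Mul(0, Add(-7, Add(Add(3, n), n))) = Mul(0, Add(-7, Add(3, Mul(2, n)))) = Mul(0, Add(-4, Mul(2, n))) = 0)
Function('P')(v) = Mul(Rational(1, 2), Pow(v, 2))
Function('o')(s) = Add(-29, Mul(-1, s))
Add(Function('Y')(1, -41), Mul(-1, Function('o')(Function('P')(0)))) = Add(0, Mul(-1, Add(-29, Mul(-1, Mul(Rational(1, 2), Pow(0, 2)))))) = Add(0, Mul(-1, Add(-29, Mul(-1, Mul(Rational(1, 2), 0))))) = Add(0, Mul(-1, Add(-29, Mul(-1, 0)))) = Add(0, Mul(-1, Add(-29, 0))) = Add(0, Mul(-1, -29)) = Add(0, 29) = 29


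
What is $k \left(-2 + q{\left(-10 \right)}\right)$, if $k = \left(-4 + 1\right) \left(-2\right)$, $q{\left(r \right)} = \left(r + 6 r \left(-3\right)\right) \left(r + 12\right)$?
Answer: $2028$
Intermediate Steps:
$q{\left(r \right)} = - 17 r \left(12 + r\right)$ ($q{\left(r \right)} = \left(r - 18 r\right) \left(12 + r\right) = - 17 r \left(12 + r\right)$)
$k = 6$ ($k = \left(-3\right) \left(-2\right) = 6$)
$k \left(-2 + q{\left(-10 \right)}\right) = 6 \left(-2 - - 170 \left(12 - 10\right)\right) = 6 \left(-2 - \left(-170\right) 2\right) = 6 \left(-2 + 340\right) = 6 \cdot 338 = 2028$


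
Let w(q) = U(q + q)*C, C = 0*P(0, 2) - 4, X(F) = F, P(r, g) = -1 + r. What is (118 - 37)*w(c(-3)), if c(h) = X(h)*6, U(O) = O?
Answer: 11664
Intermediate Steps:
C = -4 (C = 0*(-1 + 0) - 4 = 0*(-1) - 4 = 0 - 4 = -4)
c(h) = 6*h (c(h) = h*6 = 6*h)
w(q) = -8*q (w(q) = (q + q)*(-4) = (2*q)*(-4) = -8*q)
(118 - 37)*w(c(-3)) = (118 - 37)*(-48*(-3)) = 81*(-8*(-18)) = 81*144 = 11664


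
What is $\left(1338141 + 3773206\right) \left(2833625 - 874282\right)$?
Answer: $10014881965021$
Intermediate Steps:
$\left(1338141 + 3773206\right) \left(2833625 - 874282\right) = 5111347 \cdot 1959343 = 10014881965021$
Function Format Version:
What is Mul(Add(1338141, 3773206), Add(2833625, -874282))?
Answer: 10014881965021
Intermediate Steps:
Mul(Add(1338141, 3773206), Add(2833625, -874282)) = Mul(5111347, 1959343) = 10014881965021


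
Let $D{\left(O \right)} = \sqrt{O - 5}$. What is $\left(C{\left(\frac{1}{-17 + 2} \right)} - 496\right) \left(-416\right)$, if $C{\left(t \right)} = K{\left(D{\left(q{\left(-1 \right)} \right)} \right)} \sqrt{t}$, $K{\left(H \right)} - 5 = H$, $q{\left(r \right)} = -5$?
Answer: $206336 + \frac{416 \sqrt{6}}{3} - \frac{416 i \sqrt{15}}{3} \approx 2.0668 \cdot 10^{5} - 537.05 i$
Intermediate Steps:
$D{\left(O \right)} = \sqrt{-5 + O}$
$K{\left(H \right)} = 5 + H$
$C{\left(t \right)} = \sqrt{t} \left(5 + i \sqrt{10}\right)$ ($C{\left(t \right)} = \left(5 + \sqrt{-5 - 5}\right) \sqrt{t} = \left(5 + \sqrt{-10}\right) \sqrt{t} = \left(5 + i \sqrt{10}\right) \sqrt{t} = \sqrt{t} \left(5 + i \sqrt{10}\right)$)
$\left(C{\left(\frac{1}{-17 + 2} \right)} - 496\right) \left(-416\right) = \left(\sqrt{\frac{1}{-17 + 2}} \left(5 + i \sqrt{10}\right) - 496\right) \left(-416\right) = \left(\sqrt{\frac{1}{-15}} \left(5 + i \sqrt{10}\right) - 496\right) \left(-416\right) = \left(\sqrt{- \frac{1}{15}} \left(5 + i \sqrt{10}\right) - 496\right) \left(-416\right) = \left(\frac{i \sqrt{15}}{15} \left(5 + i \sqrt{10}\right) - 496\right) \left(-416\right) = \left(\frac{i \sqrt{15} \left(5 + i \sqrt{10}\right)}{15} - 496\right) \left(-416\right) = \left(-496 + \frac{i \sqrt{15} \left(5 + i \sqrt{10}\right)}{15}\right) \left(-416\right) = 206336 - \frac{416 i \sqrt{15} \left(5 + i \sqrt{10}\right)}{15}$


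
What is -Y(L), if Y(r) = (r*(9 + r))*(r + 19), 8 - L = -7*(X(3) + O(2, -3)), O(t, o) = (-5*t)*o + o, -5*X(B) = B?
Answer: -1030063884/125 ≈ -8.2405e+6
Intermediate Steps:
X(B) = -B/5
O(t, o) = o - 5*o*t (O(t, o) = -5*o*t + o = o - 5*o*t)
L = 964/5 (L = 8 - (-7)*(-⅕*3 - 3*(1 - 5*2)) = 8 - (-7)*(-⅗ - 3*(1 - 10)) = 8 - (-7)*(-⅗ - 3*(-9)) = 8 - (-7)*(-⅗ + 27) = 8 - (-7)*132/5 = 8 - 1*(-924/5) = 8 + 924/5 = 964/5 ≈ 192.80)
Y(r) = r*(9 + r)*(19 + r) (Y(r) = (r*(9 + r))*(19 + r) = r*(9 + r)*(19 + r))
-Y(L) = -964*(171 + (964/5)² + 28*(964/5))/5 = -964*(171 + 929296/25 + 26992/5)/5 = -964*1068531/(5*25) = -1*1030063884/125 = -1030063884/125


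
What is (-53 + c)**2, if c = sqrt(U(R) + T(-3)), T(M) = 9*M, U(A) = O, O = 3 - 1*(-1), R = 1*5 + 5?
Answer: (53 - I*sqrt(23))**2 ≈ 2786.0 - 508.36*I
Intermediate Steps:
R = 10 (R = 5 + 5 = 10)
O = 4 (O = 3 + 1 = 4)
U(A) = 4
c = I*sqrt(23) (c = sqrt(4 + 9*(-3)) = sqrt(4 - 27) = sqrt(-23) = I*sqrt(23) ≈ 4.7958*I)
(-53 + c)**2 = (-53 + I*sqrt(23))**2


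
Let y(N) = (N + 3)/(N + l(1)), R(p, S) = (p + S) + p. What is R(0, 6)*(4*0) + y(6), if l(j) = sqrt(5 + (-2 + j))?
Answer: 9/8 ≈ 1.1250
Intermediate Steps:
l(j) = sqrt(3 + j)
R(p, S) = S + 2*p (R(p, S) = (S + p) + p = S + 2*p)
y(N) = (3 + N)/(2 + N) (y(N) = (N + 3)/(N + sqrt(3 + 1)) = (3 + N)/(N + sqrt(4)) = (3 + N)/(N + 2) = (3 + N)/(2 + N))
R(0, 6)*(4*0) + y(6) = (6 + 2*0)*(4*0) + (3 + 6)/(2 + 6) = (6 + 0)*0 + 9/8 = 6*0 + (1/8)*9 = 0 + 9/8 = 9/8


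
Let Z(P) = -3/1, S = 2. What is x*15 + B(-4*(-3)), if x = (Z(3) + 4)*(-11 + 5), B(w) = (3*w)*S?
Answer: -18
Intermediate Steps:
Z(P) = -3 (Z(P) = -3*1 = -3)
B(w) = 6*w (B(w) = (3*w)*2 = 6*w)
x = -6 (x = (-3 + 4)*(-11 + 5) = 1*(-6) = -6)
x*15 + B(-4*(-3)) = -6*15 + 6*(-4*(-3)) = -90 + 6*12 = -90 + 72 = -18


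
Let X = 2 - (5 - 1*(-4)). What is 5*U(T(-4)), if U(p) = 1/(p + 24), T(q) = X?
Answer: 5/17 ≈ 0.29412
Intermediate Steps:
X = -7 (X = 2 - (5 + 4) = 2 - 1*9 = 2 - 9 = -7)
T(q) = -7
U(p) = 1/(24 + p)
5*U(T(-4)) = 5/(24 - 7) = 5/17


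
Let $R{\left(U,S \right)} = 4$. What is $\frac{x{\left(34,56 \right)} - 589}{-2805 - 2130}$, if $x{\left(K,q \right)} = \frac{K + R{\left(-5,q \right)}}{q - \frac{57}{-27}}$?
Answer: $\frac{61541}{516201} \approx 0.11922$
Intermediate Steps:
$x{\left(K,q \right)} = \frac{4 + K}{\frac{19}{9} + q}$ ($x{\left(K,q \right)} = \frac{K + 4}{q - \frac{57}{-27}} = \frac{4 + K}{q - - \frac{19}{9}} = \frac{4 + K}{q + \frac{19}{9}} = \frac{4 + K}{\frac{19}{9} + q}$)
$\frac{x{\left(34,56 \right)} - 589}{-2805 - 2130} = \frac{\frac{9 \left(4 + 34\right)}{19 + 9 \cdot 56} - 589}{-2805 - 2130} = \frac{9 \frac{1}{19 + 504} \cdot 38 - 589}{-4935} = \left(9 \cdot \frac{1}{523} \cdot 38 - 589\right) \left(- \frac{1}{4935}\right) = \left(\frac{342}{523} - 589\right) \left(- \frac{1}{4935}\right) = \left(- \frac{307705}{523}\right) \left(- \frac{1}{4935}\right) = \frac{61541}{516201}$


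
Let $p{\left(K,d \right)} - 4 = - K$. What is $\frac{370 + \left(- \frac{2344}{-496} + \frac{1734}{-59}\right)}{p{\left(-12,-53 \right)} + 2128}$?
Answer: $\frac{1263239}{7842752} \approx 0.16107$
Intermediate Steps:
$p{\left(K,d \right)} = 4 - K$
$\frac{370 + \left(- \frac{2344}{-496} + \frac{1734}{-59}\right)}{p{\left(-12,-53 \right)} + 2128} = \frac{370 + \left(- \frac{2344}{-496} + \frac{1734}{-59}\right)}{\left(4 - -12\right) + 2128} = \frac{370 + \left(\left(-2344\right) \left(- \frac{1}{496}\right) + 1734 \left(- \frac{1}{59}\right)\right)}{\left(4 + 12\right) + 2128} = \frac{370 + \left(\frac{293}{62} - \frac{1734}{59}\right)}{16 + 2128} = \frac{370 - \frac{90221}{3658}}{2144} = \frac{1263239}{3658} \cdot \frac{1}{2144} = \frac{1263239}{7842752}$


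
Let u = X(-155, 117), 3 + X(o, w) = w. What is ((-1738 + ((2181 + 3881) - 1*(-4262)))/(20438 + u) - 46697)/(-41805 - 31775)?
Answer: 479854079/756108080 ≈ 0.63464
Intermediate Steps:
X(o, w) = -3 + w
u = 114 (u = -3 + 117 = 114)
((-1738 + ((2181 + 3881) - 1*(-4262)))/(20438 + u) - 46697)/(-41805 - 31775) = ((-1738 + ((2181 + 3881) - 1*(-4262)))/(20438 + 114) - 46697)/(-41805 - 31775) = ((-1738 + (6062 + 4262))/20552 - 46697)/(-73580) = ((-1738 + 10324)*(1/20552) - 46697)*(-1/73580) = (8586*(1/20552) - 46697)*(-1/73580) = (4293/10276 - 46697)*(-1/73580) = -479854079/10276*(-1/73580) = 479854079/756108080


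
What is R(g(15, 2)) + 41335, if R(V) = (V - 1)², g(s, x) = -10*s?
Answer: 64136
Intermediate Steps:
R(V) = (-1 + V)²
R(g(15, 2)) + 41335 = (-1 - 10*15)² + 41335 = (-1 - 150)² + 41335 = (-151)² + 41335 = 22801 + 41335 = 64136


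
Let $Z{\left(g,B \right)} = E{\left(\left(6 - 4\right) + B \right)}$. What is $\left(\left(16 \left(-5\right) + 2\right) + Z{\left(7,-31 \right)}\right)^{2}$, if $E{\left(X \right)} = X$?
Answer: $11449$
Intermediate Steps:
$Z{\left(g,B \right)} = 2 + B$ ($Z{\left(g,B \right)} = \left(6 - 4\right) + B = 2 + B$)
$\left(\left(16 \left(-5\right) + 2\right) + Z{\left(7,-31 \right)}\right)^{2} = \left(\left(16 \left(-5\right) + 2\right) + \left(2 - 31\right)\right)^{2} = \left(\left(-80 + 2\right) - 29\right)^{2} = \left(-78 - 29\right)^{2} = \left(-107\right)^{2} = 11449$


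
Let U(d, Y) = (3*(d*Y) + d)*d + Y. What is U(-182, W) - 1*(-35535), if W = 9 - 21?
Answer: -1123817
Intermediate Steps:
W = -12
U(d, Y) = Y + d*(d + 3*Y*d) (U(d, Y) = (3*(Y*d) + d)*d + Y = (3*Y*d + d)*d + Y = (d + 3*Y*d)*d + Y = d*(d + 3*Y*d) + Y = Y + d*(d + 3*Y*d))
U(-182, W) - 1*(-35535) = (-12 + (-182)**2 + 3*(-12)*(-182)**2) - 1*(-35535) = (-12 + 33124 + 3*(-12)*33124) + 35535 = (-12 + 33124 - 1192464) + 35535 = -1159352 + 35535 = -1123817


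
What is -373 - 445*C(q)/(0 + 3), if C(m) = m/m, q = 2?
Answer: -1564/3 ≈ -521.33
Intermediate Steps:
C(m) = 1
-373 - 445*C(q)/(0 + 3) = -373 - 445/(0 + 3) = -373 - 445/3 = -1564/3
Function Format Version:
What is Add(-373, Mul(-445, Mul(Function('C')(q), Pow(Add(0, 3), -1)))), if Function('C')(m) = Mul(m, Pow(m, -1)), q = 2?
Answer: Rational(-1564, 3) ≈ -521.33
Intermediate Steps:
Function('C')(m) = 1
Add(-373, Mul(-445, Mul(Function('C')(q), Pow(Add(0, 3), -1)))) = Add(-373, Mul(-445, Mul(1, Pow(Add(0, 3), -1)))) = Add(-373, Mul(-445, Mul(1, Pow(3, -1)))) = Add(-373, Mul(-445, Mul(1, Rational(1, 3)))) = Add(-373, Mul(-445, Rational(1, 3))) = Add(-373, Rational(-445, 3)) = Rational(-1564, 3)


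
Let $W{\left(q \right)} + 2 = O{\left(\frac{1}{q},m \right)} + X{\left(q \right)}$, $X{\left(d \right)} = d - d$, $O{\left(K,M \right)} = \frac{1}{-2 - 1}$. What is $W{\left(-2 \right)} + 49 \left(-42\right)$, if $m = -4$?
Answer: $- \frac{6181}{3} \approx -2060.3$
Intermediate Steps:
$O{\left(K,M \right)} = - \frac{1}{3}$ ($O{\left(K,M \right)} = \frac{1}{-3} = - \frac{1}{3}$)
$X{\left(d \right)} = 0$
$W{\left(q \right)} = - \frac{7}{3}$ ($W{\left(q \right)} = -2 + \left(- \frac{1}{3} + 0\right) = -2 - \frac{1}{3} = - \frac{7}{3}$)
$W{\left(-2 \right)} + 49 \left(-42\right) = - \frac{7}{3} + 49 \left(-42\right) = - \frac{7}{3} - 2058 = - \frac{6181}{3}$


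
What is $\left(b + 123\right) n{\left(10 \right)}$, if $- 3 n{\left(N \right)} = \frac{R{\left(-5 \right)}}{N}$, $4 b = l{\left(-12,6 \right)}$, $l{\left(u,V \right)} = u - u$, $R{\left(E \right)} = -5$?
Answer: $\frac{41}{2} \approx 20.5$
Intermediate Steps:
$l{\left(u,V \right)} = 0$
$b = 0$ ($b = \frac{1}{4} \cdot 0 = 0$)
$n{\left(N \right)} = \frac{5}{3 N}$ ($n{\left(N \right)} = - \frac{\left(-5\right) \frac{1}{N}}{3} = \frac{5}{3 N}$)
$\left(b + 123\right) n{\left(10 \right)} = \left(0 + 123\right) \frac{5}{3 \cdot 10} = 123 \cdot \frac{5}{3} \cdot \frac{1}{10} = 123 \cdot \frac{1}{6} = \frac{41}{2}$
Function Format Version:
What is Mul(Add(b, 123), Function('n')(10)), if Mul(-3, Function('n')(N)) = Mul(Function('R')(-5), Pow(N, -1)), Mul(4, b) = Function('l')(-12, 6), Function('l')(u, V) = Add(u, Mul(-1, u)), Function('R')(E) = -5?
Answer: Rational(41, 2) ≈ 20.500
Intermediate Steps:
Function('l')(u, V) = 0
b = 0 (b = Mul(Rational(1, 4), 0) = 0)
Function('n')(N) = Mul(Rational(5, 3), Pow(N, -1)) (Function('n')(N) = Mul(Rational(-1, 3), Mul(-5, Pow(N, -1))) = Mul(Rational(5, 3), Pow(N, -1)))
Mul(Add(b, 123), Function('n')(10)) = Mul(Add(0, 123), Mul(Rational(5, 3), Pow(10, -1))) = Mul(123, Mul(Rational(5, 3), Rational(1, 10))) = Mul(123, Rational(1, 6)) = Rational(41, 2)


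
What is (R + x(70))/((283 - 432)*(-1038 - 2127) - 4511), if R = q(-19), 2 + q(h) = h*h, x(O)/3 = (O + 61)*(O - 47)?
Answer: 4699/233537 ≈ 0.020121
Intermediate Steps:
x(O) = 3*(-47 + O)*(61 + O) (x(O) = 3*((O + 61)*(O - 47)) = 3*((61 + O)*(-47 + O)) = 3*((-47 + O)*(61 + O)) = 3*(-47 + O)*(61 + O))
q(h) = -2 + h**2 (q(h) = -2 + h*h = -2 + h**2)
R = 359 (R = -2 + (-19)**2 = -2 + 361 = 359)
(R + x(70))/((283 - 432)*(-1038 - 2127) - 4511) = (359 + (-8601 + 3*70**2 + 42*70))/((283 - 432)*(-1038 - 2127) - 4511) = (359 + (-8601 + 3*4900 + 2940))/(-149*(-3165) - 4511) = (359 + (-8601 + 14700 + 2940))/(471585 - 4511) = (359 + 9039)/467074 = 9398*(1/467074) = 4699/233537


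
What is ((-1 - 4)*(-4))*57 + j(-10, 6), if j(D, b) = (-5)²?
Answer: 1165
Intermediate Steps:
j(D, b) = 25
((-1 - 4)*(-4))*57 + j(-10, 6) = ((-1 - 4)*(-4))*57 + 25 = -5*(-4)*57 + 25 = 20*57 + 25 = 1140 + 25 = 1165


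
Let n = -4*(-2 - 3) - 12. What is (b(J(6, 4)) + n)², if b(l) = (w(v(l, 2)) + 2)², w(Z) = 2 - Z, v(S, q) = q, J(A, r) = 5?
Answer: 144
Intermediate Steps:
b(l) = 4 (b(l) = ((2 - 1*2) + 2)² = ((2 - 2) + 2)² = (0 + 2)² = 2² = 4)
n = 8 (n = -4*(-5) - 12 = 20 - 12 = 8)
(b(J(6, 4)) + n)² = (4 + 8)² = 12² = 144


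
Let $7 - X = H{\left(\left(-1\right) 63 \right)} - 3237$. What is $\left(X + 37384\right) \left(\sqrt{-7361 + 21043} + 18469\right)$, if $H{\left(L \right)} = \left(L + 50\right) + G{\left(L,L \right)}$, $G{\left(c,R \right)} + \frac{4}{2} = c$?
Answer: $751799114 + 40706 \sqrt{13682} \approx 7.5656 \cdot 10^{8}$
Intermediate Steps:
$G{\left(c,R \right)} = -2 + c$
$H{\left(L \right)} = 48 + 2 L$ ($H{\left(L \right)} = \left(L + 50\right) + \left(-2 + L\right) = \left(50 + L\right) + \left(-2 + L\right) = 48 + 2 L$)
$X = 3322$ ($X = 7 - \left(\left(48 + 2 \left(\left(-1\right) 63\right)\right) - 3237\right) = 7 - \left(\left(48 + 2 \left(-63\right)\right) - 3237\right) = 7 - \left(\left(48 - 126\right) - 3237\right) = 7 - \left(-78 - 3237\right) = 7 - -3315 = 7 + 3315 = 3322$)
$\left(X + 37384\right) \left(\sqrt{-7361 + 21043} + 18469\right) = \left(3322 + 37384\right) \left(\sqrt{-7361 + 21043} + 18469\right) = 40706 \left(\sqrt{13682} + 18469\right) = 40706 \left(18469 + \sqrt{13682}\right) = 751799114 + 40706 \sqrt{13682}$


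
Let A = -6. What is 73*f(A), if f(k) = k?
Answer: -438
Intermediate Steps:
73*f(A) = 73*(-6) = -438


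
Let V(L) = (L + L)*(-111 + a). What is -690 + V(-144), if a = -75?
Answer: 52878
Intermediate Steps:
V(L) = -372*L (V(L) = (L + L)*(-111 - 75) = (2*L)*(-186) = -372*L)
-690 + V(-144) = -690 - 372*(-144) = -690 + 53568 = 52878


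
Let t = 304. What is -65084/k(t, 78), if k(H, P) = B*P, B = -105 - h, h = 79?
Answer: 16271/3588 ≈ 4.5348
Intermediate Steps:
B = -184 (B = -105 - 1*79 = -105 - 79 = -184)
k(H, P) = -184*P
-65084/k(t, 78) = -65084/((-184*78)) = -65084/(-14352) = -65084*(-1/14352) = 16271/3588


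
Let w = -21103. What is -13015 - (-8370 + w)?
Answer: 16458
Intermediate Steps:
-13015 - (-8370 + w) = -13015 - (-8370 - 21103) = -13015 - 1*(-29473) = -13015 + 29473 = 16458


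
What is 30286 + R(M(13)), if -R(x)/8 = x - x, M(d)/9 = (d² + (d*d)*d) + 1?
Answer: 30286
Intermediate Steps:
M(d) = 9 + 9*d² + 9*d³ (M(d) = 9*((d² + (d*d)*d) + 1) = 9*((d² + d²*d) + 1) = 9*((d² + d³) + 1) = 9*(1 + d² + d³) = 9 + 9*d² + 9*d³)
R(x) = 0 (R(x) = -8*(x - x) = -8*0 = 0)
30286 + R(M(13)) = 30286 + 0 = 30286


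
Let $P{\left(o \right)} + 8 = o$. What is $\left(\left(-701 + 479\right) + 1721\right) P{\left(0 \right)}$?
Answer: $-11992$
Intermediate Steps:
$P{\left(o \right)} = -8 + o$
$\left(\left(-701 + 479\right) + 1721\right) P{\left(0 \right)} = \left(\left(-701 + 479\right) + 1721\right) \left(-8 + 0\right) = \left(-222 + 1721\right) \left(-8\right) = 1499 \left(-8\right) = -11992$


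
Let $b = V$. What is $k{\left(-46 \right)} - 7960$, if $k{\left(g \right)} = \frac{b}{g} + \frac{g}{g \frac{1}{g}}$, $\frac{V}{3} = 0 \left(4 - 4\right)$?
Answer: $-8006$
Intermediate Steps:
$V = 0$ ($V = 3 \cdot 0 \left(4 - 4\right) = 3 \cdot 0 \cdot 0 = 3 \cdot 0 = 0$)
$b = 0$
$k{\left(g \right)} = g$ ($k{\left(g \right)} = \frac{0}{g} + \frac{g}{g \frac{1}{g}} = 0 + \frac{g}{1} = 0 + g 1 = 0 + g = g$)
$k{\left(-46 \right)} - 7960 = -46 - 7960 = -8006$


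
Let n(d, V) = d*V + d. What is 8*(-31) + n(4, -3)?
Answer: -256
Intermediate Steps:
n(d, V) = d + V*d (n(d, V) = V*d + d = d + V*d)
8*(-31) + n(4, -3) = 8*(-31) + 4*(1 - 3) = -248 + 4*(-2) = -248 - 8 = -256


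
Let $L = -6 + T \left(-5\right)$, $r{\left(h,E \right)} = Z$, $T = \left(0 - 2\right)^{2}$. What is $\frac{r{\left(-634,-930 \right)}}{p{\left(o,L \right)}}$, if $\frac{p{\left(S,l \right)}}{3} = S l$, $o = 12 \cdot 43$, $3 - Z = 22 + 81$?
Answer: $\frac{25}{10062} \approx 0.0024846$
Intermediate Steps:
$T = 4$ ($T = \left(-2\right)^{2} = 4$)
$Z = -100$ ($Z = 3 - \left(22 + 81\right) = 3 - 103 = -100$)
$r{\left(h,E \right)} = -100$
$o = 516$
$L = -26$ ($L = -6 + 4 \left(-5\right) = -6 - 20 = -26$)
$p{\left(S,l \right)} = 3 S l$
$\frac{r{\left(-634,-930 \right)}}{p{\left(o,L \right)}} = - \frac{100}{3 \cdot 516 \left(-26\right)} = - \frac{100}{-40248} = \left(-100\right) \left(- \frac{1}{40248}\right) = \frac{25}{10062}$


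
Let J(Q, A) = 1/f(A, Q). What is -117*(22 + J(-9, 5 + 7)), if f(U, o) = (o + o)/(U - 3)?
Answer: -5031/2 ≈ -2515.5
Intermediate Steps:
f(U, o) = 2*o/(-3 + U) (f(U, o) = (2*o)/(-3 + U) = 2*o/(-3 + U))
J(Q, A) = (-3 + A)/(2*Q) (J(Q, A) = 1/(2*Q/(-3 + A)) = (-3 + A)/(2*Q))
-117*(22 + J(-9, 5 + 7)) = -117*(22 + (½)*(-3 + (5 + 7))/(-9)) = -117*(22 + (½)*(-⅑)*(-3 + 12)) = -117*(22 + (½)*(-⅑)*9) = -117*(22 - ½) = -117*43/2 = -5031/2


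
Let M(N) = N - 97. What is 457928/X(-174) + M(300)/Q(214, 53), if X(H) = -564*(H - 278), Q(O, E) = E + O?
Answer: 2416905/945358 ≈ 2.5566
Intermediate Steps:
X(H) = 156792 - 564*H (X(H) = -564*(-278 + H) = 156792 - 564*H)
M(N) = -97 + N
457928/X(-174) + M(300)/Q(214, 53) = 457928/(156792 - 564*(-174)) + (-97 + 300)/(53 + 214) = 457928/(156792 + 98136) + 203/267 = 457928/254928 + 203*(1/267) = 457928*(1/254928) + 203/267 = 57241/31866 + 203/267 = 2416905/945358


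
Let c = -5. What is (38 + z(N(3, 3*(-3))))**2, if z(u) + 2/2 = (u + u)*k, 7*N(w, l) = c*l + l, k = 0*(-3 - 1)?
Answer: 1369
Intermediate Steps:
k = 0 (k = 0*(-4) = 0)
N(w, l) = -4*l/7 (N(w, l) = (-5*l + l)/7 = (-4*l)/7 = -4*l/7)
z(u) = -1 (z(u) = -1 + (u + u)*0 = -1 + (2*u)*0 = -1 + 0 = -1)
(38 + z(N(3, 3*(-3))))**2 = (38 - 1)**2 = 37**2 = 1369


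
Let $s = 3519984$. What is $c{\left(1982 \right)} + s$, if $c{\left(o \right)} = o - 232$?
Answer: $3521734$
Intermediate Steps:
$c{\left(o \right)} = -232 + o$
$c{\left(1982 \right)} + s = \left(-232 + 1982\right) + 3519984 = 1750 + 3519984 = 3521734$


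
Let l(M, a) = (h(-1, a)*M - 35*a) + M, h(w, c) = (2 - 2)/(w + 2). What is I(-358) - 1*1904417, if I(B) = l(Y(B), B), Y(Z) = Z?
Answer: -1892245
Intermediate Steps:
h(w, c) = 0 (h(w, c) = 0/(2 + w) = 0)
l(M, a) = M - 35*a (l(M, a) = (0*M - 35*a) + M = (0 - 35*a) + M = -35*a + M = M - 35*a)
I(B) = -34*B (I(B) = B - 35*B = -34*B)
I(-358) - 1*1904417 = -34*(-358) - 1*1904417 = 12172 - 1904417 = -1892245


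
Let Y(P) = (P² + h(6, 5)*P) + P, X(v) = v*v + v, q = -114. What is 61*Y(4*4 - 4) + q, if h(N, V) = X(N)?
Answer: 40146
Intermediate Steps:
X(v) = v + v² (X(v) = v² + v = v + v²)
h(N, V) = N*(1 + N)
Y(P) = P² + 43*P (Y(P) = (P² + (6*(1 + 6))*P) + P = (P² + (6*7)*P) + P = (P² + 42*P) + P = P² + 43*P)
61*Y(4*4 - 4) + q = 61*((4*4 - 4)*(43 + (4*4 - 4))) - 114 = 61*((16 - 4)*(43 + (16 - 4))) - 114 = 61*(12*(43 + 12)) - 114 = 61*(12*55) - 114 = 61*660 - 114 = 40260 - 114 = 40146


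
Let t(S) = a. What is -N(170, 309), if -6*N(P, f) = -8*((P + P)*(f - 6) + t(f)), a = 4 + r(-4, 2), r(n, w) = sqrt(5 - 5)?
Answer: -412096/3 ≈ -1.3737e+5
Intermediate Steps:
r(n, w) = 0 (r(n, w) = sqrt(0) = 0)
a = 4 (a = 4 + 0 = 4)
t(S) = 4
N(P, f) = 16/3 + 8*P*(-6 + f)/3 (N(P, f) = -(-4)*((P + P)*(f - 6) + 4)/3 = -(-4)*((2*P)*(-6 + f) + 4)/3 = -(-4)*(2*P*(-6 + f) + 4)/3 = -(-4)*(4 + 2*P*(-6 + f))/3 = -(-32 - 16*P*(-6 + f))/6 = 16/3 + 8*P*(-6 + f)/3)
-N(170, 309) = -(16/3 - 16*170 + (8/3)*170*309) = -(16/3 - 2720 + 140080) = -1*412096/3 = -412096/3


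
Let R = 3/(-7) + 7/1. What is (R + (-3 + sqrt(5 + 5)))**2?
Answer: 1115/49 + 50*sqrt(10)/7 ≈ 45.343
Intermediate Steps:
R = 46/7 (R = 3*(-1/7) + 7*1 = -3/7 + 7 = 46/7 ≈ 6.5714)
(R + (-3 + sqrt(5 + 5)))**2 = (46/7 + (-3 + sqrt(5 + 5)))**2 = (46/7 + (-3 + sqrt(10)))**2 = (25/7 + sqrt(10))**2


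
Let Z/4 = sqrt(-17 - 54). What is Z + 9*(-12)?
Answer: -108 + 4*I*sqrt(71) ≈ -108.0 + 33.705*I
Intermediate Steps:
Z = 4*I*sqrt(71) (Z = 4*sqrt(-17 - 54) = 4*sqrt(-71) = 4*(I*sqrt(71)) = 4*I*sqrt(71) ≈ 33.705*I)
Z + 9*(-12) = 4*I*sqrt(71) + 9*(-12) = 4*I*sqrt(71) - 108 = -108 + 4*I*sqrt(71)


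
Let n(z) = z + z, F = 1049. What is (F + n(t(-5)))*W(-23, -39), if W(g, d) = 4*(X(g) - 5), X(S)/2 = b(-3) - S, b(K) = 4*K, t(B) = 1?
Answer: 71468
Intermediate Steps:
X(S) = -24 - 2*S (X(S) = 2*(4*(-3) - S) = 2*(-12 - S) = -24 - 2*S)
W(g, d) = -116 - 8*g (W(g, d) = 4*((-24 - 2*g) - 5) = 4*(-29 - 2*g) = -116 - 8*g)
n(z) = 2*z
(F + n(t(-5)))*W(-23, -39) = (1049 + 2*1)*(-116 - 8*(-23)) = (1049 + 2)*(-116 + 184) = 1051*68 = 71468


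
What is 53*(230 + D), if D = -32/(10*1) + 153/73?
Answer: 4427991/365 ≈ 12131.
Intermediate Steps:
D = -403/365 (D = -32/10 + 153*(1/73) = -32*⅒ + 153/73 = -16/5 + 153/73 = -403/365 ≈ -1.1041)
53*(230 + D) = 53*(230 - 403/365) = 53*(83547/365) = 4427991/365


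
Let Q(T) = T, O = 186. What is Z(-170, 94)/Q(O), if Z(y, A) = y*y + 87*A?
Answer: 18539/93 ≈ 199.34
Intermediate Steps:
Z(y, A) = y**2 + 87*A
Z(-170, 94)/Q(O) = ((-170)**2 + 87*94)/186 = (28900 + 8178)*(1/186) = 37078*(1/186) = 18539/93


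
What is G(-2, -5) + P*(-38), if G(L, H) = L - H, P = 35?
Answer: -1327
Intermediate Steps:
G(-2, -5) + P*(-38) = (-2 - 1*(-5)) + 35*(-38) = (-2 + 5) - 1330 = 3 - 1330 = -1327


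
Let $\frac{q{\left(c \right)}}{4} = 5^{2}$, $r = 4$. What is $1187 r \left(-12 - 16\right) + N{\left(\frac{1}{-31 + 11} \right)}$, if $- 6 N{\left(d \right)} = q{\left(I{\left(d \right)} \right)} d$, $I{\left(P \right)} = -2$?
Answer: $- \frac{797659}{6} \approx -1.3294 \cdot 10^{5}$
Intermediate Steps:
$q{\left(c \right)} = 100$ ($q{\left(c \right)} = 4 \cdot 5^{2} = 4 \cdot 25 = 100$)
$N{\left(d \right)} = - \frac{50 d}{3}$ ($N{\left(d \right)} = - \frac{100 d}{6} = - \frac{50 d}{3}$)
$1187 r \left(-12 - 16\right) + N{\left(\frac{1}{-31 + 11} \right)} = 1187 \cdot 4 \left(-12 - 16\right) - \frac{50}{3 \left(-31 + 11\right)} = 1187 \cdot 4 \left(-28\right) - \frac{50}{3 \left(-20\right)} = 1187 \left(-112\right) - - \frac{5}{6} = -132944 + \frac{5}{6} = - \frac{797659}{6}$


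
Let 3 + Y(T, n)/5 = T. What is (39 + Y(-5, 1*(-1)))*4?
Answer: -4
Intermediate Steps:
Y(T, n) = -15 + 5*T
(39 + Y(-5, 1*(-1)))*4 = (39 + (-15 + 5*(-5)))*4 = (39 + (-15 - 25))*4 = (39 - 40)*4 = -1*4 = -4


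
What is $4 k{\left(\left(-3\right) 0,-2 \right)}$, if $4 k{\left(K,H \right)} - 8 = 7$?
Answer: $15$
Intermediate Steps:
$k{\left(K,H \right)} = \frac{15}{4}$ ($k{\left(K,H \right)} = 2 + \frac{1}{4} \cdot 7 = 2 + \frac{7}{4} = \frac{15}{4}$)
$4 k{\left(\left(-3\right) 0,-2 \right)} = 4 \cdot \frac{15}{4} = 15$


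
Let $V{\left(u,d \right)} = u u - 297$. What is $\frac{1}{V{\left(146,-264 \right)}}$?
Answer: $\frac{1}{21019} \approx 4.7576 \cdot 10^{-5}$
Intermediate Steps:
$V{\left(u,d \right)} = -297 + u^{2}$ ($V{\left(u,d \right)} = u^{2} - 297 = -297 + u^{2}$)
$\frac{1}{V{\left(146,-264 \right)}} = \frac{1}{-297 + 146^{2}} = \frac{1}{-297 + 21316} = \frac{1}{21019}$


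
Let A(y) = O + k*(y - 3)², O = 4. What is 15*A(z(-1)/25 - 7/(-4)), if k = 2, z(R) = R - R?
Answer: 855/8 ≈ 106.88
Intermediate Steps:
z(R) = 0
A(y) = 4 + 2*(-3 + y)² (A(y) = 4 + 2*(y - 3)² = 4 + 2*(-3 + y)²)
15*A(z(-1)/25 - 7/(-4)) = 15*(4 + 2*(-3 + (0/25 - 7/(-4)))²) = 15*(4 + 2*(-3 + (0*(1/25) - 7*(-¼)))²) = 15*(4 + 2*(-3 + (0 + 7/4))²) = 15*(4 + 2*(-3 + 7/4)²) = 15*(4 + 2*(-5/4)²) = 15*(4 + 2*(25/16)) = 15*(4 + 25/8) = 15*(57/8) = 855/8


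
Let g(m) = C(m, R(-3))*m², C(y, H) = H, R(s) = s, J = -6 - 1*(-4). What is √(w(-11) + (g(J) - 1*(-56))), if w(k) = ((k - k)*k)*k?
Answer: 2*√11 ≈ 6.6332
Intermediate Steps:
J = -2 (J = -6 + 4 = -2)
w(k) = 0 (w(k) = (0*k)*k = 0*k = 0)
g(m) = -3*m²
√(w(-11) + (g(J) - 1*(-56))) = √(0 + (-3*(-2)² - 1*(-56))) = √(0 + (-3*4 + 56)) = √(0 + (-12 + 56)) = √(0 + 44) = √44 = 2*√11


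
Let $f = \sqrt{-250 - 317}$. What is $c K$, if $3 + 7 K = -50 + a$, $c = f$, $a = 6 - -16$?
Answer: $- \frac{279 i \sqrt{7}}{7} \approx - 105.45 i$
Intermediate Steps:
$a = 22$ ($a = 6 + 16 = 22$)
$f = 9 i \sqrt{7}$ ($f = \sqrt{-567} = 9 i \sqrt{7} \approx 23.812 i$)
$c = 9 i \sqrt{7} \approx 23.812 i$
$K = - \frac{31}{7}$ ($K = - \frac{3}{7} + \frac{-50 + 22}{7} = - \frac{3}{7} + \frac{1}{7} \left(-28\right) = - \frac{3}{7} - 4 = - \frac{31}{7} \approx -4.4286$)
$c K = 9 i \sqrt{7} \left(- \frac{31}{7}\right) = - \frac{279 i \sqrt{7}}{7}$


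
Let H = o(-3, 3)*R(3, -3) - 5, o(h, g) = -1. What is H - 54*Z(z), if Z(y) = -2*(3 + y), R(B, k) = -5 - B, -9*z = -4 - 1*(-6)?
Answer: 303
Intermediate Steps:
z = -2/9 (z = -(-4 - 1*(-6))/9 = -(-4 + 6)/9 = -⅑*2 = -2/9 ≈ -0.22222)
Z(y) = -6 - 2*y
H = 3 (H = -(-5 - 1*3) - 5 = -(-5 - 3) - 5 = -1*(-8) - 5 = 8 - 5 = 3)
H - 54*Z(z) = 3 - 54*(-6 - 2*(-2/9)) = 3 - 54*(-6 + 4/9) = 3 - 54*(-50/9) = 3 + 300 = 303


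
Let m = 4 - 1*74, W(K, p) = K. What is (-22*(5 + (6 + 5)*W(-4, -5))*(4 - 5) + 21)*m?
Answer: 58590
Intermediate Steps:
m = -70 (m = 4 - 74 = -70)
(-22*(5 + (6 + 5)*W(-4, -5))*(4 - 5) + 21)*m = (-22*(5 + (6 + 5)*(-4))*(4 - 5) + 21)*(-70) = (-22*(5 + 11*(-4))*(-1) + 21)*(-70) = (-22*(5 - 44)*(-1) + 21)*(-70) = (-(-858)*(-1) + 21)*(-70) = (-22*39 + 21)*(-70) = (-858 + 21)*(-70) = -837*(-70) = 58590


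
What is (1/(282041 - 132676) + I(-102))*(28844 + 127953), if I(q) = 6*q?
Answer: -14333029993063/149365 ≈ -9.5960e+7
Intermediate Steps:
(1/(282041 - 132676) + I(-102))*(28844 + 127953) = (1/(282041 - 132676) + 6*(-102))*(28844 + 127953) = (1/149365 - 612)*156797 = -91411379/149365*156797 = -14333029993063/149365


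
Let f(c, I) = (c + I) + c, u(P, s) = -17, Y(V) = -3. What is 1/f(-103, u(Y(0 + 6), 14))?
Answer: -1/223 ≈ -0.0044843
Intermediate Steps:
f(c, I) = I + 2*c (f(c, I) = (I + c) + c = I + 2*c)
1/f(-103, u(Y(0 + 6), 14)) = 1/(-17 + 2*(-103)) = 1/(-17 - 206) = 1/(-223) = -1/223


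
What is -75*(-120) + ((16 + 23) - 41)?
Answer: 8998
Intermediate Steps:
-75*(-120) + ((16 + 23) - 41) = 9000 + (39 - 41) = 9000 - 2 = 8998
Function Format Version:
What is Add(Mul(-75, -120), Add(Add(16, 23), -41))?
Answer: 8998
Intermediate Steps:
Add(Mul(-75, -120), Add(Add(16, 23), -41)) = Add(9000, Add(39, -41)) = Add(9000, -2) = 8998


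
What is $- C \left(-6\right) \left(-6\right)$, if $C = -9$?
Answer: $324$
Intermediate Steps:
$- C \left(-6\right) \left(-6\right) = - \left(-9\right) \left(-6\right) \left(-6\right) = - 54 \left(-6\right) = \left(-1\right) \left(-324\right) = 324$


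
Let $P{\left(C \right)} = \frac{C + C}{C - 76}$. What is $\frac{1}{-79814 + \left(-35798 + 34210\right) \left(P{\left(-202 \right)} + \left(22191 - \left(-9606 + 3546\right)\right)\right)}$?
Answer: $- \frac{139}{6247314654} \approx -2.225 \cdot 10^{-8}$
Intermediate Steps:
$P{\left(C \right)} = \frac{2 C}{-76 + C}$
$\frac{1}{-79814 + \left(-35798 + 34210\right) \left(P{\left(-202 \right)} + \left(22191 - \left(-9606 + 3546\right)\right)\right)} = \frac{1}{-79814 + \left(-35798 + 34210\right) \left(2 \left(-202\right) \frac{1}{-76 - 202} + \left(22191 - \left(-9606 + 3546\right)\right)\right)} = \frac{1}{-79814 - 1588 \left(2 \left(-202\right) \frac{1}{-278} + \left(22191 - -6060\right)\right)} = \frac{1}{-79814 - 1588 \left(2 \left(-202\right) \left(- \frac{1}{278}\right) + \left(22191 + 6060\right)\right)} = \frac{1}{-79814 - 1588 \left(\frac{202}{139} + 28251\right)} = \frac{1}{-79814 - \frac{6236220508}{139}} = \frac{1}{- \frac{6247314654}{139}} = - \frac{139}{6247314654}$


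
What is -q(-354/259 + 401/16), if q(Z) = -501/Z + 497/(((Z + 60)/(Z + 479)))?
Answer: -56870274839/19187303 ≈ -2964.0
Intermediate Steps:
q(Z) = -501/Z + 497*(479 + Z)/(60 + Z) (q(Z) = -501/Z + 497/(((60 + Z)/(479 + Z))) = -501/Z + 497*((479 + Z)/(60 + Z)) = -501/Z + 497*(479 + Z)/(60 + Z))
-q(-354/259 + 401/16) = -(-30060 + 497*(-354/259 + 401/16)² + 237562*(-354/259 + 401/16))/((-354/259 + 401/16)*(60 + (-354/259 + 401/16))) = -(-30060 + 497*(98195/4144)² + 237562*(98195/4144))/(98195/4144*(60 + 98195/4144)) = -4144*(-30060 + 497*(9642258025/17172736) + 11663700295/2072)/(98195*346835/4144) = -4144*4144*(-30060 + 684600319775/2453248 + 11663700295/2072)/(98195*346835) = -4144*4144*14420676834175/(98195*346835*2453248) = -1*56870274839/19187303 = -56870274839/19187303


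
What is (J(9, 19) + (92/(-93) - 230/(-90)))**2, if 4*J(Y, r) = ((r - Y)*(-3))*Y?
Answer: 1353577681/311364 ≈ 4347.3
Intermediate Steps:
J(Y, r) = Y*(-3*r + 3*Y)/4 (J(Y, r) = (((r - Y)*(-3))*Y)/4 = ((-3*r + 3*Y)*Y)/4 = (Y*(-3*r + 3*Y))/4 = Y*(-3*r + 3*Y)/4)
(J(9, 19) + (92/(-93) - 230/(-90)))**2 = ((3/4)*9*(9 - 1*19) + (92/(-93) - 230/(-90)))**2 = ((3/4)*9*(9 - 19) + (92*(-1/93) - 230*(-1/90)))**2 = ((3/4)*9*(-10) + (-92/93 + 23/9))**2 = (-135/2 + 437/279)**2 = (-36791/558)**2 = 1353577681/311364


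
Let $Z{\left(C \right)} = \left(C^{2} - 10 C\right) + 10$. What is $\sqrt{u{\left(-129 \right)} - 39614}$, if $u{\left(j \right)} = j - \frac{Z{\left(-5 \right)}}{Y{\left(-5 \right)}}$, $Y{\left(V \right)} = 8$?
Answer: $\frac{i \sqrt{636058}}{4} \approx 199.38 i$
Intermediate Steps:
$Z{\left(C \right)} = 10 + C^{2} - 10 C$
$u{\left(j \right)} = - \frac{85}{8} + j$ ($u{\left(j \right)} = j - \frac{10 + \left(-5\right)^{2} - -50}{8} = j - \left(10 + 25 + 50\right) \frac{1}{8} = j - 85 \cdot \frac{1}{8} = j - \frac{85}{8} = - \frac{85}{8} + j$)
$\sqrt{u{\left(-129 \right)} - 39614} = \sqrt{\left(- \frac{85}{8} - 129\right) - 39614} = \sqrt{- \frac{1117}{8} - 39614} = \sqrt{- \frac{318029}{8}} = \frac{i \sqrt{636058}}{4}$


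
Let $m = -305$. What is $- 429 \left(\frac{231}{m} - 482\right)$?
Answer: $\frac{63166389}{305} \approx 2.071 \cdot 10^{5}$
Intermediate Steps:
$- 429 \left(\frac{231}{m} - 482\right) = - 429 \left(\frac{231}{-305} - 482\right) = - 429 \left(231 \left(- \frac{1}{305}\right) - 482\right) = - 429 \left(- \frac{231}{305} - 482\right) = \left(-429\right) \left(- \frac{147241}{305}\right) = \frac{63166389}{305}$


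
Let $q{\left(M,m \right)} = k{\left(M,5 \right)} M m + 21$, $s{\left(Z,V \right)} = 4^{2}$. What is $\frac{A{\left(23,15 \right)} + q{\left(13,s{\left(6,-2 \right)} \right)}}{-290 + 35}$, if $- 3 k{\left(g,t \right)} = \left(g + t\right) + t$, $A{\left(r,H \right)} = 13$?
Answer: $\frac{4682}{765} \approx 6.1203$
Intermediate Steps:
$s{\left(Z,V \right)} = 16$
$k{\left(g,t \right)} = - \frac{2 t}{3} - \frac{g}{3}$ ($k{\left(g,t \right)} = - \frac{\left(g + t\right) + t}{3} = - \frac{g + 2 t}{3} = - \frac{2 t}{3} - \frac{g}{3}$)
$q{\left(M,m \right)} = 21 + M m \left(- \frac{10}{3} - \frac{M}{3}\right)$ ($q{\left(M,m \right)} = \left(\left(- \frac{2}{3}\right) 5 - \frac{M}{3}\right) M m + 21 = \left(- \frac{10}{3} - \frac{M}{3}\right) M m + 21 = M \left(- \frac{10}{3} - \frac{M}{3}\right) m + 21 = M m \left(- \frac{10}{3} - \frac{M}{3}\right) + 21 = 21 + M m \left(- \frac{10}{3} - \frac{M}{3}\right)$)
$\frac{A{\left(23,15 \right)} + q{\left(13,s{\left(6,-2 \right)} \right)}}{-290 + 35} = \frac{13 + \left(21 - \frac{13}{3} \cdot 16 \left(10 + 13\right)\right)}{-290 + 35} = \frac{13 + \left(21 - \frac{13}{3} \cdot 16 \cdot 23\right)}{-255} = \left(13 + \left(21 - \frac{4784}{3}\right)\right) \left(- \frac{1}{255}\right) = \left(13 - \frac{4721}{3}\right) \left(- \frac{1}{255}\right) = \left(- \frac{4682}{3}\right) \left(- \frac{1}{255}\right) = \frac{4682}{765}$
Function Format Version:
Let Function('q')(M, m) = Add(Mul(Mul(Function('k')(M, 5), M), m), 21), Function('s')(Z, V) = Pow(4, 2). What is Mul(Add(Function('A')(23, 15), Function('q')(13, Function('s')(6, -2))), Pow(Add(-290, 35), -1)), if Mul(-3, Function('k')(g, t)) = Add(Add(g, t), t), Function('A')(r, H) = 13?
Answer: Rational(4682, 765) ≈ 6.1203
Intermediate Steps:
Function('s')(Z, V) = 16
Function('k')(g, t) = Add(Mul(Rational(-2, 3), t), Mul(Rational(-1, 3), g)) (Function('k')(g, t) = Mul(Rational(-1, 3), Add(Add(g, t), t)) = Mul(Rational(-1, 3), Add(g, Mul(2, t))) = Add(Mul(Rational(-2, 3), t), Mul(Rational(-1, 3), g)))
Function('q')(M, m) = Add(21, Mul(M, m, Add(Rational(-10, 3), Mul(Rational(-1, 3), M)))) (Function('q')(M, m) = Add(Mul(Mul(Add(Mul(Rational(-2, 3), 5), Mul(Rational(-1, 3), M)), M), m), 21) = Add(Mul(Mul(Add(Rational(-10, 3), Mul(Rational(-1, 3), M)), M), m), 21) = Add(Mul(Mul(M, Add(Rational(-10, 3), Mul(Rational(-1, 3), M))), m), 21) = Add(Mul(M, m, Add(Rational(-10, 3), Mul(Rational(-1, 3), M))), 21) = Add(21, Mul(M, m, Add(Rational(-10, 3), Mul(Rational(-1, 3), M)))))
Mul(Add(Function('A')(23, 15), Function('q')(13, Function('s')(6, -2))), Pow(Add(-290, 35), -1)) = Mul(Add(13, Add(21, Mul(Rational(-1, 3), 13, 16, Add(10, 13)))), Pow(Add(-290, 35), -1)) = Mul(Add(13, Add(21, Mul(Rational(-1, 3), 13, 16, 23))), Pow(-255, -1)) = Mul(Add(13, Add(21, Rational(-4784, 3))), Rational(-1, 255)) = Mul(Add(13, Rational(-4721, 3)), Rational(-1, 255)) = Mul(Rational(-4682, 3), Rational(-1, 255)) = Rational(4682, 765)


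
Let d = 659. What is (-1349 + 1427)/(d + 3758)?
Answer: 78/4417 ≈ 0.017659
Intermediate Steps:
(-1349 + 1427)/(d + 3758) = (-1349 + 1427)/(659 + 3758) = 78/4417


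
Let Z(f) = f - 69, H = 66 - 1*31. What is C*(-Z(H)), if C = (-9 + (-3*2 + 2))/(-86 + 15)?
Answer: 442/71 ≈ 6.2253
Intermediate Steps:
H = 35 (H = 66 - 31 = 35)
Z(f) = -69 + f
C = 13/71 (C = (-9 + (-6 + 2))/(-71) = (-9 - 4)*(-1/71) = -13*(-1/71) = 13/71 ≈ 0.18310)
C*(-Z(H)) = 13*(-(-69 + 35))/71 = 13*(-1*(-34))/71 = (13/71)*34 = 442/71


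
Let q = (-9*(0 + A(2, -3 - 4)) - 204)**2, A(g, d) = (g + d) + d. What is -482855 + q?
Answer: -473639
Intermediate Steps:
A(g, d) = g + 2*d (A(g, d) = (d + g) + d = g + 2*d)
q = 9216 (q = (-9*(0 + (2 + 2*(-3 - 4))) - 204)**2 = (-9*(0 + (2 + 2*(-7))) - 204)**2 = (-9*(0 + (2 - 14)) - 204)**2 = (-9*(0 - 12) - 204)**2 = (-9*(-12) - 204)**2 = (108 - 204)**2 = (-96)**2 = 9216)
-482855 + q = -482855 + 9216 = -473639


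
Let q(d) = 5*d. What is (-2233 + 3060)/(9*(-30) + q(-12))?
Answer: -827/330 ≈ -2.5061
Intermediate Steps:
(-2233 + 3060)/(9*(-30) + q(-12)) = (-2233 + 3060)/(9*(-30) + 5*(-12)) = 827/(-270 - 60) = 827/(-330) = 827*(-1/330) = -827/330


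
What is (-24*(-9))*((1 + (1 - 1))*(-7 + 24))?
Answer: 3672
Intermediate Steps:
(-24*(-9))*((1 + (1 - 1))*(-7 + 24)) = 216*((1 + 0)*17) = 216*(1*17) = 216*17 = 3672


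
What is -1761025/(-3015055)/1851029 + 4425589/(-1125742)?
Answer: -4939801543729273781/1256542917968327698 ≈ -3.9313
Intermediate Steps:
-1761025/(-3015055)/1851029 + 4425589/(-1125742) = -1761025*(-1/3015055)*(1/1851029) + 4425589*(-1/1125742) = (352205/603011)*(1/1851029) - 4425589/1125742 = 352205/1116190848319 - 4425589/1125742 = -4939801543729273781/1256542917968327698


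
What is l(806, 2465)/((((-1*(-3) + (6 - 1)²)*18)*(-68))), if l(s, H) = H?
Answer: -145/2016 ≈ -0.071925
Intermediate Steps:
l(806, 2465)/((((-1*(-3) + (6 - 1)²)*18)*(-68))) = 2465/((((-1*(-3) + (6 - 1)²)*18)*(-68))) = 2465/((((3 + 5²)*18)*(-68))) = 2465/((((3 + 25)*18)*(-68))) = 2465/(((28*18)*(-68))) = 2465/((504*(-68))) = 2465/(-34272) = 2465*(-1/34272) = -145/2016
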